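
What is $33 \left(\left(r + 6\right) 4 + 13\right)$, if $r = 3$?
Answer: $1617$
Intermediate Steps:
$33 \left(\left(r + 6\right) 4 + 13\right) = 33 \left(\left(3 + 6\right) 4 + 13\right) = 33 \left(9 \cdot 4 + 13\right) = 33 \left(36 + 13\right) = 33 \cdot 49 = 1617$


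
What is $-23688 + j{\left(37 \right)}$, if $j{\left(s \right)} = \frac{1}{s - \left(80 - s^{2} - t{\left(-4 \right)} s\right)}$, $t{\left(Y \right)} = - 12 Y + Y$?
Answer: $- \frac{69974351}{2954} \approx -23688.0$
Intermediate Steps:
$t{\left(Y \right)} = - 11 Y$
$j{\left(s \right)} = \frac{1}{-80 + s^{2} + 45 s}$ ($j{\left(s \right)} = \frac{1}{s - \left(80 - s^{2} - \left(-11\right) \left(-4\right) s\right)} = \frac{1}{s - \left(80 - s^{2} - 44 s\right)} = \frac{1}{s + \left(-80 + s^{2} + 44 s\right)} = \frac{1}{-80 + s^{2} + 45 s}$)
$-23688 + j{\left(37 \right)} = -23688 + \frac{1}{-80 + 37^{2} + 45 \cdot 37} = -23688 + \frac{1}{-80 + 1369 + 1665} = -23688 + \frac{1}{2954} = - \frac{69974351}{2954}$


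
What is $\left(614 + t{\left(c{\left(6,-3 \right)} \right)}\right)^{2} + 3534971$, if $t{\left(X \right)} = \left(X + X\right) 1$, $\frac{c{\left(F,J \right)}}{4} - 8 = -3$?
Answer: $3962687$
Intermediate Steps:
$c{\left(F,J \right)} = 20$ ($c{\left(F,J \right)} = 32 + 4 \left(-3\right) = 32 - 12 = 20$)
$t{\left(X \right)} = 2 X$ ($t{\left(X \right)} = 2 X 1 = 2 X$)
$\left(614 + t{\left(c{\left(6,-3 \right)} \right)}\right)^{2} + 3534971 = \left(614 + 2 \cdot 20\right)^{2} + 3534971 = \left(614 + 40\right)^{2} + 3534971 = 654^{2} + 3534971 = 427716 + 3534971 = 3962687$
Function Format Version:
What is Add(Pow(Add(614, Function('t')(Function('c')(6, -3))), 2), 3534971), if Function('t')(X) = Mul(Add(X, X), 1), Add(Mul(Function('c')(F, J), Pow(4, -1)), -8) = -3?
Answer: 3962687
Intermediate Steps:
Function('c')(F, J) = 20 (Function('c')(F, J) = Add(32, Mul(4, -3)) = Add(32, -12) = 20)
Function('t')(X) = Mul(2, X) (Function('t')(X) = Mul(Mul(2, X), 1) = Mul(2, X))
Add(Pow(Add(614, Function('t')(Function('c')(6, -3))), 2), 3534971) = Add(Pow(Add(614, Mul(2, 20)), 2), 3534971) = Add(Pow(Add(614, 40), 2), 3534971) = Add(Pow(654, 2), 3534971) = Add(427716, 3534971) = 3962687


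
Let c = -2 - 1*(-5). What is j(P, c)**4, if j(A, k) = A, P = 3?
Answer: 81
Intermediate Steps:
c = 3 (c = -2 + 5 = 3)
j(P, c)**4 = 3**4 = 81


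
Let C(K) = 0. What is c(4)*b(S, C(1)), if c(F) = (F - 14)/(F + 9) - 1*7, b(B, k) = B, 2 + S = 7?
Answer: -505/13 ≈ -38.846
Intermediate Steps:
S = 5 (S = -2 + 7 = 5)
c(F) = -7 + (-14 + F)/(9 + F) (c(F) = (-14 + F)/(9 + F) - 7 = -7 + (-14 + F)/(9 + F))
c(4)*b(S, C(1)) = ((-77 - 6*4)/(9 + 4))*5 = ((-77 - 24)/13)*5 = ((1/13)*(-101))*5 = -101/13*5 = -505/13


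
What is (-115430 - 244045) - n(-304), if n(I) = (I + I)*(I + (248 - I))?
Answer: -208691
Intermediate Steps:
n(I) = 496*I (n(I) = (2*I)*248 = 496*I)
(-115430 - 244045) - n(-304) = (-115430 - 244045) - 496*(-304) = -359475 - 1*(-150784) = -359475 + 150784 = -208691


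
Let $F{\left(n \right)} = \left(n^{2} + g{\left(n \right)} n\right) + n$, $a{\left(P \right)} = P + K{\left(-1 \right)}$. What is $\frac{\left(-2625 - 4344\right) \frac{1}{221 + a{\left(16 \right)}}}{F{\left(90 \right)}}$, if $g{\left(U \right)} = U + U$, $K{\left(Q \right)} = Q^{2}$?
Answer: $- \frac{2323}{1934940} \approx -0.0012006$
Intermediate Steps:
$g{\left(U \right)} = 2 U$
$a{\left(P \right)} = 1 + P$ ($a{\left(P \right)} = P + \left(-1\right)^{2} = P + 1 = 1 + P$)
$F{\left(n \right)} = n + 3 n^{2}$ ($F{\left(n \right)} = \left(n^{2} + 2 n n\right) + n = \left(n^{2} + 2 n^{2}\right) + n = 3 n^{2} + n = n + 3 n^{2}$)
$\frac{\left(-2625 - 4344\right) \frac{1}{221 + a{\left(16 \right)}}}{F{\left(90 \right)}} = \frac{\left(-2625 - 4344\right) \frac{1}{221 + \left(1 + 16\right)}}{90 \left(1 + 3 \cdot 90\right)} = \frac{\left(-6969\right) \frac{1}{221 + 17}}{90 \left(1 + 270\right)} = \frac{\left(-6969\right) \frac{1}{238}}{90 \cdot 271} = \frac{\left(-6969\right) \frac{1}{238}}{24390} = \left(- \frac{6969}{238}\right) \frac{1}{24390} = - \frac{2323}{1934940}$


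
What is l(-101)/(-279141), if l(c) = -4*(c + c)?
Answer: -808/279141 ≈ -0.0028946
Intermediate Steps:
l(c) = -8*c
l(-101)/(-279141) = -8*(-101)/(-279141) = 808*(-1/279141) = -808/279141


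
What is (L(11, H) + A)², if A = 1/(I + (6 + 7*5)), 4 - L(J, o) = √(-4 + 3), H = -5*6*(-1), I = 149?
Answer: 543021/36100 - 761*I/95 ≈ 15.042 - 8.0105*I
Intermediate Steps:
H = 30 (H = -30*(-1) = 30)
L(J, o) = 4 - I (L(J, o) = 4 - √(-4 + 3) = 4 - √(-1) = 4 - I)
A = 1/190 (A = 1/(149 + (6 + 7*5)) = 1/(149 + (6 + 35)) = 1/(149 + 41) = 1/190 ≈ 0.0052632)
(L(11, H) + A)² = ((4 - I) + 1/190)² = (761/190 - I)²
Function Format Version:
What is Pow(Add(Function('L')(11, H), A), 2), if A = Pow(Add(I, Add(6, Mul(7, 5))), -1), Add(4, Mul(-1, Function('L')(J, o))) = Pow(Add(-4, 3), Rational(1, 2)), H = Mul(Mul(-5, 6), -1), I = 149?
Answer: Add(Rational(543021, 36100), Mul(Rational(-761, 95), I)) ≈ Add(15.042, Mul(-8.0105, I))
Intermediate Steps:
H = 30 (H = Mul(-30, -1) = 30)
Function('L')(J, o) = Add(4, Mul(-1, I)) (Function('L')(J, o) = Add(4, Mul(-1, Pow(Add(-4, 3), Rational(1, 2)))) = Add(4, Mul(-1, Pow(-1, Rational(1, 2)))) = Add(4, Mul(-1, I)))
A = Rational(1, 190) (A = Pow(Add(149, Add(6, Mul(7, 5))), -1) = Pow(Add(149, Add(6, 35)), -1) = Pow(Add(149, 41), -1) = Pow(190, -1) = Rational(1, 190) ≈ 0.0052632)
Pow(Add(Function('L')(11, H), A), 2) = Pow(Add(Add(4, Mul(-1, I)), Rational(1, 190)), 2) = Pow(Add(Rational(761, 190), Mul(-1, I)), 2)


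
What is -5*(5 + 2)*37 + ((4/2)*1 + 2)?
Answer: -1291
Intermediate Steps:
-5*(5 + 2)*37 + ((4/2)*1 + 2) = -5*7*37 + ((4*(½))*1 + 2) = -35*37 + (2*1 + 2) = -1295 + (2 + 2) = -1295 + 4 = -1291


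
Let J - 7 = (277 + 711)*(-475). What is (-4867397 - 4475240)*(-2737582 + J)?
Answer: 29960669029375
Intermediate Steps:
J = -469293 (J = 7 + (277 + 711)*(-475) = 7 + 988*(-475) = 7 - 469300 = -469293)
(-4867397 - 4475240)*(-2737582 + J) = (-4867397 - 4475240)*(-2737582 - 469293) = -9342637*(-3206875) = 29960669029375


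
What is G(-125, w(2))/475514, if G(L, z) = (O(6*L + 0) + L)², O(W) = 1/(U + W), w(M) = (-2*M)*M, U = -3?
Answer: 4429851938/134810358813 ≈ 0.032860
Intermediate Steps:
w(M) = -2*M²
O(W) = 1/(-3 + W)
G(L, z) = (L + 1/(-3 + 6*L))² (G(L, z) = (1/(-3 + (6*L + 0)) + L)² = (1/(-3 + 6*L) + L)² = (L + 1/(-3 + 6*L))²)
G(-125, w(2))/475514 = (-125 + 1/(-3 + 6*(-125)))²/475514 = (-125 + 1/(-3 - 750))²*(1/475514) = (-125 + 1/(-753))²*(1/475514) = (-125 - 1/753)²*(1/475514) = (-94126/753)²*(1/475514) = (8859703876/567009)*(1/475514) = 4429851938/134810358813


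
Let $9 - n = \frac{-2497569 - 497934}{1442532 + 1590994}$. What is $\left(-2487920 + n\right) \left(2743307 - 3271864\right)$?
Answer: $\frac{3989093523002360431}{3033526} \approx 1.315 \cdot 10^{12}$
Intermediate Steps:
$n = \frac{30297237}{3033526}$ ($n = 9 - \frac{-2497569 - 497934}{1442532 + 1590994} = 9 - - \frac{2995503}{3033526} = 9 + \frac{2995503}{3033526} = \frac{30297237}{3033526} \approx 9.9875$)
$\left(-2487920 + n\right) \left(2743307 - 3271864\right) = \left(-2487920 + \frac{30297237}{3033526}\right) \left(2743307 - 3271864\right) = \left(- \frac{7547139708683}{3033526}\right) \left(-528557\right) = \frac{3989093523002360431}{3033526}$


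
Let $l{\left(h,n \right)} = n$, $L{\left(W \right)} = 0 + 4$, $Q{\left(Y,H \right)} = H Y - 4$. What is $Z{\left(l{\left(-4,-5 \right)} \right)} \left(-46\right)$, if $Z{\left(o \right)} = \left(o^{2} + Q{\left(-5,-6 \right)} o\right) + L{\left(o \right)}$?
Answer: $4646$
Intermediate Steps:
$Q{\left(Y,H \right)} = -4 + H Y$
$L{\left(W \right)} = 4$
$Z{\left(o \right)} = 4 + o^{2} + 26 o$ ($Z{\left(o \right)} = \left(o^{2} + \left(-4 - -30\right) o\right) + 4 = \left(o^{2} + \left(-4 + 30\right) o\right) + 4 = \left(o^{2} + 26 o\right) + 4 = 4 + o^{2} + 26 o$)
$Z{\left(l{\left(-4,-5 \right)} \right)} \left(-46\right) = \left(4 + \left(-5\right)^{2} + 26 \left(-5\right)\right) \left(-46\right) = \left(4 + 25 - 130\right) \left(-46\right) = \left(-101\right) \left(-46\right) = 4646$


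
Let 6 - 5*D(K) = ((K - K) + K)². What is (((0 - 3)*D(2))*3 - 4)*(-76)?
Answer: 2888/5 ≈ 577.60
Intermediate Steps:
D(K) = 6/5 - K²/5 (D(K) = 6/5 - ((K - K) + K)²/5 = 6/5 - (0 + K)²/5 = 6/5 - K²/5)
(((0 - 3)*D(2))*3 - 4)*(-76) = (((0 - 3)*(6/5 - ⅕*2²))*3 - 4)*(-76) = (-3*(6/5 - ⅕*4)*3 - 4)*(-76) = (-3*(6/5 - ⅘)*3 - 4)*(-76) = (-3*⅖*3 - 4)*(-76) = (-6/5*3 - 4)*(-76) = (-18/5 - 4)*(-76) = -38/5*(-76) = 2888/5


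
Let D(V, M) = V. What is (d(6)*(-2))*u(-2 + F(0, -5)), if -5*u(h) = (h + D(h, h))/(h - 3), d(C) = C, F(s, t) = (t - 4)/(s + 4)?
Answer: 408/145 ≈ 2.8138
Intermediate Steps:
F(s, t) = (-4 + t)/(4 + s)
u(h) = -2*h/(5*(-3 + h)) (u(h) = -(h + h)/(5*(h - 3)) = -2*h/(5*(-3 + h)))
(d(6)*(-2))*u(-2 + F(0, -5)) = (6*(-2))*(-2*(-2 + (-4 - 5)/(4 + 0))/(-15 + 5*(-2 + (-4 - 5)/(4 + 0)))) = -(-24)*(-2 - 9/4)/(-15 + 5*(-2 - 9/4)) = -(-24)*(-17)/(4*(-15 + 5*(-17/4))) = -(-24)*(-17)/(4*(-15 - 85/4)) = -(-24)*(-17)/(4*(-145/4)) = -(-24)*(-17)*(-4)/(4*145) = -12*(-34/145) = 408/145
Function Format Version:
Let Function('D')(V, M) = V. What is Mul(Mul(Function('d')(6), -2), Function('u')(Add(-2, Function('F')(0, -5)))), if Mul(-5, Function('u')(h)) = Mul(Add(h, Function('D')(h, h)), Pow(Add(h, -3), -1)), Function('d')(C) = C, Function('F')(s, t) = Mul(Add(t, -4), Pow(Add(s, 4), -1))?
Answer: Rational(408, 145) ≈ 2.8138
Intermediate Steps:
Function('F')(s, t) = Mul(Pow(Add(4, s), -1), Add(-4, t)) (Function('F')(s, t) = Mul(Add(-4, t), Pow(Add(4, s), -1)) = Mul(Pow(Add(4, s), -1), Add(-4, t)))
Function('u')(h) = Mul(Rational(-2, 5), h, Pow(Add(-3, h), -1)) (Function('u')(h) = Mul(Rational(-1, 5), Mul(Add(h, h), Pow(Add(h, -3), -1))) = Mul(Rational(-1, 5), Mul(Mul(2, h), Pow(Add(-3, h), -1))) = Mul(Rational(-1, 5), Mul(2, h, Pow(Add(-3, h), -1))) = Mul(Rational(-2, 5), h, Pow(Add(-3, h), -1)))
Mul(Mul(Function('d')(6), -2), Function('u')(Add(-2, Function('F')(0, -5)))) = Mul(Mul(6, -2), Mul(-2, Add(-2, Mul(Pow(Add(4, 0), -1), Add(-4, -5))), Pow(Add(-15, Mul(5, Add(-2, Mul(Pow(Add(4, 0), -1), Add(-4, -5))))), -1))) = Mul(-12, Mul(-2, Add(-2, Mul(Pow(4, -1), -9)), Pow(Add(-15, Mul(5, Add(-2, Mul(Pow(4, -1), -9)))), -1))) = Mul(-12, Mul(-2, Add(-2, Mul(Rational(1, 4), -9)), Pow(Add(-15, Mul(5, Add(-2, Mul(Rational(1, 4), -9)))), -1))) = Mul(-12, Mul(-2, Add(-2, Rational(-9, 4)), Pow(Add(-15, Mul(5, Add(-2, Rational(-9, 4)))), -1))) = Mul(-12, Mul(-2, Rational(-17, 4), Pow(Add(-15, Mul(5, Rational(-17, 4))), -1))) = Mul(-12, Mul(-2, Rational(-17, 4), Pow(Add(-15, Rational(-85, 4)), -1))) = Mul(-12, Mul(-2, Rational(-17, 4), Pow(Rational(-145, 4), -1))) = Mul(-12, Mul(-2, Rational(-17, 4), Rational(-4, 145))) = Mul(-12, Rational(-34, 145)) = Rational(408, 145)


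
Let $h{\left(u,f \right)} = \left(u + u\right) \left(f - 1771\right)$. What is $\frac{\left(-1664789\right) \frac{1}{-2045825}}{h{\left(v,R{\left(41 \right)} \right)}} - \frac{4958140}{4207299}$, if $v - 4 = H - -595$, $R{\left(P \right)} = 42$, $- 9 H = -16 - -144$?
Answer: $- \frac{26372283403815984457}{22378562062351819350} \approx -1.1785$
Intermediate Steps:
$H = - \frac{128}{9}$ ($H = - \frac{-16 - -144}{9} = - \frac{-16 + 144}{9} = \left(- \frac{1}{9}\right) 128 = - \frac{128}{9} \approx -14.222$)
$v = \frac{5263}{9}$ ($v = 4 - - \frac{5227}{9} = 4 + \left(- \frac{128}{9} + 595\right) = 4 + \frac{5227}{9} = \frac{5263}{9} \approx 584.78$)
$h{\left(u,f \right)} = 2 u \left(-1771 + f\right)$
$\frac{\left(-1664789\right) \frac{1}{-2045825}}{h{\left(v,R{\left(41 \right)} \right)}} - \frac{4958140}{4207299} = \frac{\left(-1664789\right) \frac{1}{-2045825}}{2 \cdot \frac{5263}{9} \left(-1771 + 42\right)} - \frac{4958140}{4207299} = \frac{\left(-1664789\right) \left(- \frac{1}{2045825}\right)}{2 \cdot \frac{5263}{9} \left(-1729\right)} - \frac{4958140}{4207299} = \frac{1664789}{2045825 \left(- \frac{18199454}{9}\right)} - \frac{4958140}{4207299} = \frac{1664789}{2045825} \left(- \frac{9}{18199454}\right) - \frac{4958140}{4207299} = - \frac{2140443}{5318985425650} - \frac{4958140}{4207299} = - \frac{26372283403815984457}{22378562062351819350}$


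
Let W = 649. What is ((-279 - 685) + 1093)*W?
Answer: 83721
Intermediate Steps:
((-279 - 685) + 1093)*W = ((-279 - 685) + 1093)*649 = (-964 + 1093)*649 = 129*649 = 83721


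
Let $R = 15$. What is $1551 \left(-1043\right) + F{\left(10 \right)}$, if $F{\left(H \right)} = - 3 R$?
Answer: $-1617738$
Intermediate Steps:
$F{\left(H \right)} = -45$ ($F{\left(H \right)} = \left(-3\right) 15 = -45$)
$1551 \left(-1043\right) + F{\left(10 \right)} = 1551 \left(-1043\right) - 45 = -1617693 - 45 = -1617738$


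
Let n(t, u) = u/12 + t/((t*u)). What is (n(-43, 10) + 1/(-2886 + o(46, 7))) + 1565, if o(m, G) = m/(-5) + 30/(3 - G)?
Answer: 681815053/435405 ≈ 1565.9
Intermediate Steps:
o(m, G) = 30/(3 - G) - m/5 (o(m, G) = m*(-⅕) + 30/(3 - G) = -m/5 + 30/(3 - G) = 30/(3 - G) - m/5)
n(t, u) = 1/u + u/12 (n(t, u) = u*(1/12) + t*(1/(t*u)) = u/12 + 1/u = 1/u + u/12)
(n(-43, 10) + 1/(-2886 + o(46, 7))) + 1565 = ((1/10 + (1/12)*10) + 1/(-2886 + (-150 + 3*46 - 1*7*46)/(5*(-3 + 7)))) + 1565 = ((⅒ + ⅚) + 1/(-2886 + (⅕)*(-150 + 138 - 322)/4)) + 1565 = (14/15 + 1/(-2886 + (⅕)*(¼)*(-334))) + 1565 = (14/15 + 1/(-2886 - 167/10)) + 1565 = (14/15 + 1/(-29027/10)) + 1565 = (14/15 - 10/29027) + 1565 = 406228/435405 + 1565 = 681815053/435405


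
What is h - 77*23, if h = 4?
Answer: -1767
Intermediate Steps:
h - 77*23 = 4 - 77*23 = 4 - 1771 = -1767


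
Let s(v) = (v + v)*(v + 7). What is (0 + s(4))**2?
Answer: 7744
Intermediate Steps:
s(v) = 2*v*(7 + v) (s(v) = (2*v)*(7 + v) = 2*v*(7 + v))
(0 + s(4))**2 = (0 + 2*4*(7 + 4))**2 = (0 + 2*4*11)**2 = (0 + 88)**2 = 88**2 = 7744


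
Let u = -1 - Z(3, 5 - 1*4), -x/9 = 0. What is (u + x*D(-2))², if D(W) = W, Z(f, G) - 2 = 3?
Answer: 36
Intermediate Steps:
Z(f, G) = 5 (Z(f, G) = 2 + 3 = 5)
x = 0 (x = -9*0 = 0)
u = -6 (u = -1 - 1*5 = -1 - 5 = -6)
(u + x*D(-2))² = (-6 + 0*(-2))² = (-6 + 0)² = (-6)² = 36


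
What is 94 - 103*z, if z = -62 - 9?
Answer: 7407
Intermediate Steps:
z = -71
94 - 103*z = 94 - 103*(-71) = 94 + 7313 = 7407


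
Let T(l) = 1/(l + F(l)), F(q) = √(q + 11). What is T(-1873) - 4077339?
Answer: -14311423195822/3509991 - 7*I*√38/3509991 ≈ -4.0773e+6 - 1.2294e-5*I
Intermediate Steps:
F(q) = √(11 + q)
T(l) = 1/(l + √(11 + l))
T(-1873) - 4077339 = 1/(-1873 + √(11 - 1873)) - 4077339 = 1/(-1873 + √(-1862)) - 4077339 = 1/(-1873 + 7*I*√38) - 4077339 = -4077339 + 1/(-1873 + 7*I*√38)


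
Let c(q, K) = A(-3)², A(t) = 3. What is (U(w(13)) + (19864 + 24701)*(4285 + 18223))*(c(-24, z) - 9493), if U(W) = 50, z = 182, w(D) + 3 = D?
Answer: -9513107059880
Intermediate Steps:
w(D) = -3 + D
c(q, K) = 9 (c(q, K) = 3² = 9)
(U(w(13)) + (19864 + 24701)*(4285 + 18223))*(c(-24, z) - 9493) = (50 + (19864 + 24701)*(4285 + 18223))*(9 - 9493) = (50 + 44565*22508)*(-9484) = (50 + 1003069020)*(-9484) = 1003069070*(-9484) = -9513107059880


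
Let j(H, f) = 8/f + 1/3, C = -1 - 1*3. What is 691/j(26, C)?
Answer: -2073/5 ≈ -414.60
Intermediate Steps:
C = -4 (C = -1 - 3 = -4)
j(H, f) = 1/3 + 8/f (j(H, f) = 8/f + 1*(1/3) = 8/f + 1/3 = 1/3 + 8/f)
691/j(26, C) = 691/(((1/3)*(24 - 4)/(-4))) = 691/(((1/3)*(-1/4)*20)) = 691/(-5/3) = 691*(-3/5) = -2073/5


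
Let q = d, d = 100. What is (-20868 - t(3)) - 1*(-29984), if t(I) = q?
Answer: 9016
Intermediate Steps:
q = 100
t(I) = 100
(-20868 - t(3)) - 1*(-29984) = (-20868 - 1*100) - 1*(-29984) = (-20868 - 100) + 29984 = -20968 + 29984 = 9016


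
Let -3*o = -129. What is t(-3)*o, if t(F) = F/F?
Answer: 43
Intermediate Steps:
o = 43 (o = -⅓*(-129) = 43)
t(F) = 1
t(-3)*o = 1*43 = 43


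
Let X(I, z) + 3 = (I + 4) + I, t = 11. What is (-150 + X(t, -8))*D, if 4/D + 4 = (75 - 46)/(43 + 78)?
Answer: 61468/455 ≈ 135.09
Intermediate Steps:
X(I, z) = 1 + 2*I (X(I, z) = -3 + ((I + 4) + I) = -3 + ((4 + I) + I) = -3 + (4 + 2*I) = 1 + 2*I)
D = -484/455 (D = 4/(-4 + (75 - 46)/(43 + 78)) = 4/(-4 + 29/121) = 4/(-455/121) = 4*(-121/455) = -484/455 ≈ -1.0637)
(-150 + X(t, -8))*D = (-150 + (1 + 2*11))*(-484/455) = (-150 + (1 + 22))*(-484/455) = (-150 + 23)*(-484/455) = -127*(-484/455) = 61468/455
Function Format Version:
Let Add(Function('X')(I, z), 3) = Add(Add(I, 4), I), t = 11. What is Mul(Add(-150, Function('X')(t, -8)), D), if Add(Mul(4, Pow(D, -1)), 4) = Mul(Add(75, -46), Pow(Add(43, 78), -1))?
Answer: Rational(61468, 455) ≈ 135.09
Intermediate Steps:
Function('X')(I, z) = Add(1, Mul(2, I)) (Function('X')(I, z) = Add(-3, Add(Add(I, 4), I)) = Add(-3, Add(Add(4, I), I)) = Add(-3, Add(4, Mul(2, I))) = Add(1, Mul(2, I)))
D = Rational(-484, 455) (D = Mul(4, Pow(Add(-4, Mul(Add(75, -46), Pow(Add(43, 78), -1))), -1)) = Mul(4, Pow(Add(-4, Mul(29, Pow(121, -1))), -1)) = Mul(4, Pow(Add(-4, Mul(29, Rational(1, 121))), -1)) = Mul(4, Pow(Add(-4, Rational(29, 121)), -1)) = Mul(4, Pow(Rational(-455, 121), -1)) = Mul(4, Rational(-121, 455)) = Rational(-484, 455) ≈ -1.0637)
Mul(Add(-150, Function('X')(t, -8)), D) = Mul(Add(-150, Add(1, Mul(2, 11))), Rational(-484, 455)) = Mul(Add(-150, Add(1, 22)), Rational(-484, 455)) = Mul(Add(-150, 23), Rational(-484, 455)) = Mul(-127, Rational(-484, 455)) = Rational(61468, 455)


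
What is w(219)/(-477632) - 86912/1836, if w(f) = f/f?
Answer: -35909995/758592 ≈ -47.338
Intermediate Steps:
w(f) = 1
w(219)/(-477632) - 86912/1836 = 1/(-477632) - 86912/1836 = 1*(-1/477632) - 86912*1/1836 = -1/477632 - 21728/459 = -35909995/758592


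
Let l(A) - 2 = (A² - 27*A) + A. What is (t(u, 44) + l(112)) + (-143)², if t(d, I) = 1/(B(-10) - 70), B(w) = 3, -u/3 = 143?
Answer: 2015560/67 ≈ 30083.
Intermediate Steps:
u = -429 (u = -3*143 = -429)
l(A) = 2 + A² - 26*A (l(A) = 2 + ((A² - 27*A) + A) = 2 + (A² - 26*A) = 2 + A² - 26*A)
t(d, I) = -1/67 (t(d, I) = 1/(3 - 70) = 1/(-67) = -1/67)
(t(u, 44) + l(112)) + (-143)² = (-1/67 + (2 + 112² - 26*112)) + (-143)² = (-1/67 + (2 + 12544 - 2912)) + 20449 = (-1/67 + 9634) + 20449 = 645477/67 + 20449 = 2015560/67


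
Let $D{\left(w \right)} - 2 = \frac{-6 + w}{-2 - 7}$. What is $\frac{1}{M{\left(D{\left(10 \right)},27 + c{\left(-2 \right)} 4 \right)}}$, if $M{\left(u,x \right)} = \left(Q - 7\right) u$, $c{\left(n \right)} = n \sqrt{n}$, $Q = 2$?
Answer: $- \frac{9}{70} \approx -0.12857$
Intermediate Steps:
$D{\left(w \right)} = \frac{8}{3} - \frac{w}{9}$ ($D{\left(w \right)} = 2 + \frac{-6 + w}{-2 - 7} = 2 + \frac{-6 + w}{-9} = 2 + \left(-6 + w\right) \left(- \frac{1}{9}\right) = 2 - \left(- \frac{2}{3} + \frac{w}{9}\right) = \frac{8}{3} - \frac{w}{9}$)
$c{\left(n \right)} = n^{\frac{3}{2}}$
$M{\left(u,x \right)} = - 5 u$ ($M{\left(u,x \right)} = \left(2 - 7\right) u = - 5 u$)
$\frac{1}{M{\left(D{\left(10 \right)},27 + c{\left(-2 \right)} 4 \right)}} = \frac{1}{\left(-5\right) \left(\frac{8}{3} - \frac{10}{9}\right)} = \frac{1}{\left(-5\right) \frac{14}{9}} = \frac{1}{- \frac{70}{9}} = - \frac{9}{70}$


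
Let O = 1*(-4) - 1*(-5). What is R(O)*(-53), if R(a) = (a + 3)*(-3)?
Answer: 636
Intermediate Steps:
O = 1 (O = -4 + 5 = 1)
R(a) = -9 - 3*a (R(a) = (3 + a)*(-3) = -9 - 3*a)
R(O)*(-53) = (-9 - 3*1)*(-53) = (-9 - 3)*(-53) = -12*(-53) = 636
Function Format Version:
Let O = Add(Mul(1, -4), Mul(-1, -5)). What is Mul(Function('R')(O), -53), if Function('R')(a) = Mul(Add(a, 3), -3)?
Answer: 636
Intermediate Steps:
O = 1 (O = Add(-4, 5) = 1)
Function('R')(a) = Add(-9, Mul(-3, a)) (Function('R')(a) = Mul(Add(3, a), -3) = Add(-9, Mul(-3, a)))
Mul(Function('R')(O), -53) = Mul(Add(-9, Mul(-3, 1)), -53) = Mul(Add(-9, -3), -53) = Mul(-12, -53) = 636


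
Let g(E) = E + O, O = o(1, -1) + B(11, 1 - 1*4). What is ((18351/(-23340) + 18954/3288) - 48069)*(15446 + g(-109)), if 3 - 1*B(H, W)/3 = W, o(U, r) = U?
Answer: -196670120039646/266465 ≈ -7.3807e+8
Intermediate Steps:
B(H, W) = 9 - 3*W
O = 19 (O = 1 + (9 - 3*(1 - 1*4)) = 1 + (9 - 3*(1 - 4)) = 1 + (9 - 3*(-3)) = 1 + (9 + 9) = 1 + 18 = 19)
g(E) = 19 + E (g(E) = E + 19 = 19 + E)
((18351/(-23340) + 18954/3288) - 48069)*(15446 + g(-109)) = ((18351/(-23340) + 18954/3288) - 48069)*(15446 + (19 - 109)) = ((18351*(-1/23340) + 18954*(1/3288)) - 48069)*(15446 - 90) = ((-6117/7780 + 3159/548) - 48069)*15356 = (2653113/532930 - 48069)*15356 = -25614759057/532930*15356 = -196670120039646/266465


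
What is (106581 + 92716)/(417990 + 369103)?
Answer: 199297/787093 ≈ 0.25321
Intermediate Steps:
(106581 + 92716)/(417990 + 369103) = 199297/787093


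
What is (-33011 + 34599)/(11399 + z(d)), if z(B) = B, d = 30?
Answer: 1588/11429 ≈ 0.13894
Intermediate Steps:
(-33011 + 34599)/(11399 + z(d)) = (-33011 + 34599)/(11399 + 30) = 1588/11429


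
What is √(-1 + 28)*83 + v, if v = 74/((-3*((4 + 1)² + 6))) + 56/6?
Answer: 794/93 + 249*√3 ≈ 439.82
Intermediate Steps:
v = 794/93 (v = 74/((-3*(5² + 6))) + 56*(⅙) = 74/((-3*(25 + 6))) + 28/3 = 74/((-3*31)) + 28/3 = 74/(-93) + 28/3 = 74*(-1/93) + 28/3 = -74/93 + 28/3 = 794/93 ≈ 8.5376)
√(-1 + 28)*83 + v = √(-1 + 28)*83 + 794/93 = √27*83 + 794/93 = (3*√3)*83 + 794/93 = 249*√3 + 794/93 = 794/93 + 249*√3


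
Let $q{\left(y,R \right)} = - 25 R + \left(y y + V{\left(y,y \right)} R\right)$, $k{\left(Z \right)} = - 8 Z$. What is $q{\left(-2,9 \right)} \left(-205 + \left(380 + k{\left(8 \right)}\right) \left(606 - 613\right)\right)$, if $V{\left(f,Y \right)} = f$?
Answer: $577663$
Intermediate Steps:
$q{\left(y,R \right)} = y^{2} - 25 R + R y$ ($q{\left(y,R \right)} = - 25 R + \left(y y + y R\right) = - 25 R + \left(y^{2} + R y\right) = y^{2} - 25 R + R y$)
$q{\left(-2,9 \right)} \left(-205 + \left(380 + k{\left(8 \right)}\right) \left(606 - 613\right)\right) = \left(\left(-2\right)^{2} - 225 + 9 \left(-2\right)\right) \left(-205 + \left(380 - 64\right) \left(606 - 613\right)\right) = \left(4 - 225 - 18\right) \left(-205 + \left(380 - 64\right) \left(-7\right)\right) = - 239 \left(-205 + 316 \left(-7\right)\right) = - 239 \left(-205 - 2212\right) = \left(-239\right) \left(-2417\right) = 577663$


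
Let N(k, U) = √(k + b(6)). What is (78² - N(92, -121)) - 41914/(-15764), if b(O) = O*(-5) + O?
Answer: 47975045/7882 - 2*√17 ≈ 6078.4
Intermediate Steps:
b(O) = -4*O (b(O) = -5*O + O = -4*O)
N(k, U) = √(-24 + k) (N(k, U) = √(k - 4*6) = √(k - 24) = √(-24 + k))
(78² - N(92, -121)) - 41914/(-15764) = (78² - √(-24 + 92)) - 41914/(-15764) = (6084 - √68) - 41914*(-1)/15764 = (6084 - 2*√17) - 1*(-20957/7882) = (6084 - 2*√17) + 20957/7882 = 47975045/7882 - 2*√17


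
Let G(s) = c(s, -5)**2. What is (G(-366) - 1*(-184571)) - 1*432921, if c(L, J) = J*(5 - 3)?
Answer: -248250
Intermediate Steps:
c(L, J) = 2*J (c(L, J) = J*2 = 2*J)
G(s) = 100 (G(s) = (2*(-5))**2 = (-10)**2 = 100)
(G(-366) - 1*(-184571)) - 1*432921 = (100 - 1*(-184571)) - 1*432921 = (100 + 184571) - 432921 = 184671 - 432921 = -248250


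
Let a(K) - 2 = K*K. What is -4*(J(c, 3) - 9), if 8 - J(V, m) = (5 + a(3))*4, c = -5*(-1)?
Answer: 260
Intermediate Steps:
a(K) = 2 + K² (a(K) = 2 + K*K = 2 + K²)
c = 5
J(V, m) = -56 (J(V, m) = 8 - (5 + (2 + 3²))*4 = 8 - (5 + (2 + 9))*4 = 8 - (5 + 11)*4 = 8 - 16*4 = 8 - 1*64 = 8 - 64 = -56)
-4*(J(c, 3) - 9) = -4*(-56 - 9) = -4*(-65) = 260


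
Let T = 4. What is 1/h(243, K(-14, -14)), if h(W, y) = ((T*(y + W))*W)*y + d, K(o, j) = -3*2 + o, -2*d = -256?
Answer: -1/4334992 ≈ -2.3068e-7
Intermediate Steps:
d = 128 (d = -½*(-256) = 128)
K(o, j) = -6 + o
h(W, y) = 128 + W*y*(4*W + 4*y) (h(W, y) = ((4*(y + W))*W)*y + 128 = ((4*(W + y))*W)*y + 128 = ((4*W + 4*y)*W)*y + 128 = (W*(4*W + 4*y))*y + 128 = W*y*(4*W + 4*y) + 128 = 128 + W*y*(4*W + 4*y))
1/h(243, K(-14, -14)) = 1/(128 + 4*243*(-6 - 14)² + 4*(-6 - 14)*243²) = 1/(128 + 4*243*(-20)² + 4*(-20)*59049) = 1/(128 + 4*243*400 - 4723920) = 1/(128 + 388800 - 4723920) = 1/(-4334992) = -1/4334992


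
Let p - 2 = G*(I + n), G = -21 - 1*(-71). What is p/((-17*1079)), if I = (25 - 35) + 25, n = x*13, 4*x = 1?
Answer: -1829/36686 ≈ -0.049856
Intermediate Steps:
x = ¼ (x = (¼)*1 = ¼ ≈ 0.25000)
G = 50 (G = -21 + 71 = 50)
n = 13/4 (n = (¼)*13 = 13/4 ≈ 3.2500)
I = 15 (I = -10 + 25 = 15)
p = 1829/2 (p = 2 + 50*(15 + 13/4) = 2 + 50*(73/4) = 2 + 1825/2 = 1829/2 ≈ 914.50)
p/((-17*1079)) = 1829/(2*((-17*1079))) = (1829/2)/(-18343) = (1829/2)*(-1/18343) = -1829/36686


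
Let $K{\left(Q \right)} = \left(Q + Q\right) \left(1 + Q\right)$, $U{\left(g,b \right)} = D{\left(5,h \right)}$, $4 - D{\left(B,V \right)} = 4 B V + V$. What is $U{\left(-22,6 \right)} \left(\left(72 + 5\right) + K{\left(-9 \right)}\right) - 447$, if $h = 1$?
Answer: $-4204$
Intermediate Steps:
$D{\left(B,V \right)} = 4 - V - 4 B V$ ($D{\left(B,V \right)} = 4 - \left(4 B V + V\right) = 4 - \left(V + 4 B V\right) = 4 - V - 4 B V$)
$U{\left(g,b \right)} = -17$ ($U{\left(g,b \right)} = 4 - 1 - 20 \cdot 1 = 4 - 1 - 20 = -17$)
$K{\left(Q \right)} = 2 Q \left(1 + Q\right)$
$U{\left(-22,6 \right)} \left(\left(72 + 5\right) + K{\left(-9 \right)}\right) - 447 = - 17 \left(\left(72 + 5\right) + 2 \left(-9\right) \left(1 - 9\right)\right) - 447 = - 17 \left(77 + 2 \left(-9\right) \left(-8\right)\right) - 447 = - 17 \left(77 + 144\right) - 447 = \left(-17\right) 221 - 447 = -3757 - 447 = -4204$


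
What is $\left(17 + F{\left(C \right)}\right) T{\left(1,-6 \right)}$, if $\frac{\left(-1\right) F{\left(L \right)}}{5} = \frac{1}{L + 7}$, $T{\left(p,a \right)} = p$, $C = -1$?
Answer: $\frac{97}{6} \approx 16.167$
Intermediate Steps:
$F{\left(L \right)} = - \frac{5}{7 + L}$ ($F{\left(L \right)} = - \frac{5}{L + 7} = - \frac{5}{7 + L}$)
$\left(17 + F{\left(C \right)}\right) T{\left(1,-6 \right)} = \left(17 - \frac{5}{7 - 1}\right) 1 = \left(17 - \frac{5}{6}\right) 1 = \frac{97}{6} \cdot 1 = \frac{97}{6}$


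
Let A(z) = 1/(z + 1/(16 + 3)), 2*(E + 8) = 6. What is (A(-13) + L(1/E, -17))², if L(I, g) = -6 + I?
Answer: 59613841/1512900 ≈ 39.404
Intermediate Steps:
E = -5 (E = -8 + (½)*6 = -8 + 3 = -5)
A(z) = 1/(1/19 + z) (A(z) = 1/(z + 1/19) = 1/(1/19 + z))
(A(-13) + L(1/E, -17))² = (19/(1 + 19*(-13)) + (-6 + 1/(-5)))² = (19/(1 - 247) + (-6 - ⅕))² = (19/(-246) - 31/5)² = (19*(-1/246) - 31/5)² = (-19/246 - 31/5)² = (-7721/1230)² = 59613841/1512900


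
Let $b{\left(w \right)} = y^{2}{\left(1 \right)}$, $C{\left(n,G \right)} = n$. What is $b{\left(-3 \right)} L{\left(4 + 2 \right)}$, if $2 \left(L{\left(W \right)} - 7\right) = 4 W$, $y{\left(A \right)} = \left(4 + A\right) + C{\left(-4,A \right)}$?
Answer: $19$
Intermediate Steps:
$y{\left(A \right)} = A$ ($y{\left(A \right)} = \left(4 + A\right) - 4 = A$)
$L{\left(W \right)} = 7 + 2 W$ ($L{\left(W \right)} = 7 + \frac{4 W}{2} = 7 + 2 W$)
$b{\left(w \right)} = 1$ ($b{\left(w \right)} = 1^{2} = 1$)
$b{\left(-3 \right)} L{\left(4 + 2 \right)} = 1 \left(7 + 2 \left(4 + 2\right)\right) = 1 \left(7 + 2 \cdot 6\right) = 1 \left(7 + 12\right) = 1 \cdot 19 = 19$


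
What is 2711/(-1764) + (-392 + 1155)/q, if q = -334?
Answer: -1125703/294588 ≈ -3.8213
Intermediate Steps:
2711/(-1764) + (-392 + 1155)/q = 2711/(-1764) + (-392 + 1155)/(-334) = 2711*(-1/1764) + 763*(-1/334) = -2711/1764 - 763/334 = -1125703/294588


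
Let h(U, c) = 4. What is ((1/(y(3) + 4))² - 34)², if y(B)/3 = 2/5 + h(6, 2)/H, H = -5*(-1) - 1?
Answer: 3263722641/2825761 ≈ 1155.0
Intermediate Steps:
H = 4 (H = 5 - 1 = 4)
y(B) = 21/5 (y(B) = 3*(2/5 + 4/4) = 3*(2*(⅕) + 4*(¼)) = 3*(⅖ + 1) = 3*(7/5) = 21/5)
((1/(y(3) + 4))² - 34)² = ((1/(21/5 + 4))² - 34)² = ((1/(41/5))² - 34)² = ((5/41)² - 34)² = (25/1681 - 34)² = (-57129/1681)² = 3263722641/2825761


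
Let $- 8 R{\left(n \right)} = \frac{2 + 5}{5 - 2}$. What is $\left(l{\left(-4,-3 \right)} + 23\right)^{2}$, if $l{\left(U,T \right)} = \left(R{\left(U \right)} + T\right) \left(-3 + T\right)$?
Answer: $\frac{29241}{16} \approx 1827.6$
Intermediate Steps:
$R{\left(n \right)} = - \frac{7}{24}$ ($R{\left(n \right)} = - \frac{\left(2 + 5\right) \frac{1}{5 - 2}}{8} = - \frac{7 \cdot \frac{1}{3}}{8} = \left(- \frac{1}{8}\right) \frac{7}{3} = - \frac{7}{24}$)
$l{\left(U,T \right)} = \left(-3 + T\right) \left(- \frac{7}{24} + T\right)$ ($l{\left(U,T \right)} = \left(- \frac{7}{24} + T\right) \left(-3 + T\right) = \left(-3 + T\right) \left(- \frac{7}{24} + T\right)$)
$\left(l{\left(-4,-3 \right)} + 23\right)^{2} = \left(\left(\frac{7}{8} + \left(-3\right)^{2} - - \frac{79}{8}\right) + 23\right)^{2} = \left(\left(\frac{7}{8} + 9 + \frac{79}{8}\right) + 23\right)^{2} = \left(\frac{79}{4} + 23\right)^{2} = \left(\frac{171}{4}\right)^{2} = \frac{29241}{16}$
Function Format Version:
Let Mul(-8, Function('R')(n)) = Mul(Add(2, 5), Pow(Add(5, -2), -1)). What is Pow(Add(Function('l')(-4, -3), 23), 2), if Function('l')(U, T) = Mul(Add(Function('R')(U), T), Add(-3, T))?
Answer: Rational(29241, 16) ≈ 1827.6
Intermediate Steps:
Function('R')(n) = Rational(-7, 24) (Function('R')(n) = Mul(Rational(-1, 8), Mul(Add(2, 5), Pow(Add(5, -2), -1))) = Mul(Rational(-1, 8), Mul(7, Pow(3, -1))) = Mul(Rational(-1, 8), Mul(7, Rational(1, 3))) = Mul(Rational(-1, 8), Rational(7, 3)) = Rational(-7, 24))
Function('l')(U, T) = Mul(Add(-3, T), Add(Rational(-7, 24), T)) (Function('l')(U, T) = Mul(Add(Rational(-7, 24), T), Add(-3, T)) = Mul(Add(-3, T), Add(Rational(-7, 24), T)))
Pow(Add(Function('l')(-4, -3), 23), 2) = Pow(Add(Add(Rational(7, 8), Pow(-3, 2), Mul(Rational(-79, 24), -3)), 23), 2) = Pow(Add(Add(Rational(7, 8), 9, Rational(79, 8)), 23), 2) = Pow(Add(Rational(79, 4), 23), 2) = Pow(Rational(171, 4), 2) = Rational(29241, 16)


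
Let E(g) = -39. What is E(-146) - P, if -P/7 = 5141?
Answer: 35948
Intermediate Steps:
P = -35987 (P = -7*5141 = -35987)
E(-146) - P = -39 - 1*(-35987) = -39 + 35987 = 35948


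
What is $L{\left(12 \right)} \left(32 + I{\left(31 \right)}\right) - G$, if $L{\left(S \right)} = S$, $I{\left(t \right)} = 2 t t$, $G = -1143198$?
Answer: $1166646$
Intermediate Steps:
$I{\left(t \right)} = 2 t^{2}$
$L{\left(12 \right)} \left(32 + I{\left(31 \right)}\right) - G = 12 \left(32 + 2 \cdot 31^{2}\right) - -1143198 = 12 \left(32 + 2 \cdot 961\right) + 1143198 = 12 \left(32 + 1922\right) + 1143198 = 12 \cdot 1954 + 1143198 = 23448 + 1143198 = 1166646$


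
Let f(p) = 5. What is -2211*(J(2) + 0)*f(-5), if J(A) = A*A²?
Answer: -88440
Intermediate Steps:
J(A) = A³
-2211*(J(2) + 0)*f(-5) = -2211*(2³ + 0)*5 = -2211*(8 + 0)*5 = -17688*5 = -2211*40 = -88440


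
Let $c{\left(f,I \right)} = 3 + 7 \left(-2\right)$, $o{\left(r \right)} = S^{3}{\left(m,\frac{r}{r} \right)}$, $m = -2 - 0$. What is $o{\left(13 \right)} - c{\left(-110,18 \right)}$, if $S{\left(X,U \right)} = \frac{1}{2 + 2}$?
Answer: $\frac{705}{64} \approx 11.016$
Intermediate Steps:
$m = -2$ ($m = -2 + 0 = -2$)
$S{\left(X,U \right)} = \frac{1}{4}$
$o{\left(r \right)} = \frac{1}{64}$ ($o{\left(r \right)} = \left(\frac{1}{4}\right)^{3} = \frac{1}{64}$)
$c{\left(f,I \right)} = -11$ ($c{\left(f,I \right)} = 3 - 14 = -11$)
$o{\left(13 \right)} - c{\left(-110,18 \right)} = \frac{1}{64} - -11 = \frac{1}{64} + 11 = \frac{705}{64}$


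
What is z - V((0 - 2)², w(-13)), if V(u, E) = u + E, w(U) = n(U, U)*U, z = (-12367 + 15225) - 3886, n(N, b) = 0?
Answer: -1032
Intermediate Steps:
z = -1028 (z = 2858 - 3886 = -1028)
w(U) = 0 (w(U) = 0*U = 0)
V(u, E) = E + u
z - V((0 - 2)², w(-13)) = -1028 - (0 + (0 - 2)²) = -1028 - (0 + (-2)²) = -1028 - (0 + 4) = -1028 - 1*4 = -1028 - 4 = -1032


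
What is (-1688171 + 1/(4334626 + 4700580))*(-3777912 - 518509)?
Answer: 65533192427901602725/9035206 ≈ 7.2531e+12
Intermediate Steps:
(-1688171 + 1/(4334626 + 4700580))*(-3777912 - 518509) = (-1688171 + 1/9035206)*(-4296421) = -15252972748225/9035206*(-4296421) = 65533192427901602725/9035206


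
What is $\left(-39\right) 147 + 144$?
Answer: $-5589$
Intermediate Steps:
$\left(-39\right) 147 + 144 = -5733 + 144 = -5589$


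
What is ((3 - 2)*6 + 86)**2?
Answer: 8464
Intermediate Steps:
((3 - 2)*6 + 86)**2 = (1*6 + 86)**2 = (6 + 86)**2 = 92**2 = 8464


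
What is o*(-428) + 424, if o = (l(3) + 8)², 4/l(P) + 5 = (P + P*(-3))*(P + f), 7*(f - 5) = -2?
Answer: -3407162264/128881 ≈ -26437.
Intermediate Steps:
f = 33/7 (f = 5 + (⅐)*(-2) = 5 - 2/7 = 33/7 ≈ 4.7143)
l(P) = 4/(-5 - 2*P*(33/7 + P)) (l(P) = 4/(-5 + (P + P*(-3))*(P + 33/7)) = 4/(-5 + (P - 3*P)*(33/7 + P)) = 4/(-5 + (-2*P)*(33/7 + P)) = 4/(-5 - 2*P*(33/7 + P)))
o = 8088336/128881 (o = (-28/(35 + 14*3² + 66*3) + 8)² = (-28/(35 + 14*9 + 198) + 8)² = (-28/(35 + 126 + 198) + 8)² = (-28/359 + 8)² = (2844/359)² = 8088336/128881 ≈ 62.758)
o*(-428) + 424 = (8088336/128881)*(-428) + 424 = -3461807808/128881 + 424 = -3407162264/128881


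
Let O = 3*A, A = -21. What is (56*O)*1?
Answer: -3528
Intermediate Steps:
O = -63 (O = 3*(-21) = -63)
(56*O)*1 = (56*(-63))*1 = -3528*1 = -3528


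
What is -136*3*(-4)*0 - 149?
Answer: -149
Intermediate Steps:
-136*3*(-4)*0 - 149 = -(-1632)*0 - 149 = -136*0 - 149 = 0 - 149 = -149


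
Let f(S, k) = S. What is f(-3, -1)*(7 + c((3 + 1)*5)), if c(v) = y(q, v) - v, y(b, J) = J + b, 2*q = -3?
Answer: -33/2 ≈ -16.500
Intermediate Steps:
q = -3/2 (q = (½)*(-3) = -3/2 ≈ -1.5000)
c(v) = -3/2 (c(v) = (v - 3/2) - v = (-3/2 + v) - v = -3/2)
f(-3, -1)*(7 + c((3 + 1)*5)) = -3*(7 - 3/2) = -3*11/2 = -33/2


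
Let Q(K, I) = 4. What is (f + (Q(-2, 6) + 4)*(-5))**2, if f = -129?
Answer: 28561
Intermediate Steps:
(f + (Q(-2, 6) + 4)*(-5))**2 = (-129 + (4 + 4)*(-5))**2 = (-129 + 8*(-5))**2 = (-129 - 40)**2 = (-169)**2 = 28561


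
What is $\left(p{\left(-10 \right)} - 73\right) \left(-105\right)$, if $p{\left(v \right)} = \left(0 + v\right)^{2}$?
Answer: $-2835$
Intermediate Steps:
$p{\left(v \right)} = v^{2}$
$\left(p{\left(-10 \right)} - 73\right) \left(-105\right) = \left(\left(-10\right)^{2} - 73\right) \left(-105\right) = \left(100 - 73\right) \left(-105\right) = 27 \left(-105\right) = -2835$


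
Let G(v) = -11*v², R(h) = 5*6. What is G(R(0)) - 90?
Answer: -9990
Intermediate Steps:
R(h) = 30
G(R(0)) - 90 = -11*30² - 90 = -11*900 - 90 = -9900 - 90 = -9990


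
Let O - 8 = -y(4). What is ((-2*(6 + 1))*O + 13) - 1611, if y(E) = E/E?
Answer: -1696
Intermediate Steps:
y(E) = 1
O = 7 (O = 8 - 1*1 = 8 - 1 = 7)
((-2*(6 + 1))*O + 13) - 1611 = (-2*(6 + 1)*7 + 13) - 1611 = (-2*7*7 + 13) - 1611 = (-14*7 + 13) - 1611 = (-98 + 13) - 1611 = -85 - 1611 = -1696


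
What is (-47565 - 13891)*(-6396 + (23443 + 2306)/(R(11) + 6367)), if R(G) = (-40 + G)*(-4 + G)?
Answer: 26318662260/67 ≈ 3.9282e+8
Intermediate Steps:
(-47565 - 13891)*(-6396 + (23443 + 2306)/(R(11) + 6367)) = (-47565 - 13891)*(-6396 + (23443 + 2306)/((160 + 11² - 44*11) + 6367)) = -61456*(-6396 + 25749/((160 + 121 - 484) + 6367)) = -61456*(-6396 + 25749/(-203 + 6367)) = -61456*(-6396 + 25749/6164) = -61456*(-39399195/6164) = 26318662260/67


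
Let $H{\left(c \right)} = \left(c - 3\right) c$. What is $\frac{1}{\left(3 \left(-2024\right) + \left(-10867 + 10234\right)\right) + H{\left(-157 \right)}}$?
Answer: $\frac{1}{18415} \approx 5.4304 \cdot 10^{-5}$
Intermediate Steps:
$H{\left(c \right)} = c \left(-3 + c\right)$ ($H{\left(c \right)} = \left(-3 + c\right) c = c \left(-3 + c\right)$)
$\frac{1}{\left(3 \left(-2024\right) + \left(-10867 + 10234\right)\right) + H{\left(-157 \right)}} = \frac{1}{\left(3 \left(-2024\right) + \left(-10867 + 10234\right)\right) - 157 \left(-3 - 157\right)} = \frac{1}{\left(-6072 - 633\right) - -25120} = \frac{1}{-6705 + 25120} = \frac{1}{18415}$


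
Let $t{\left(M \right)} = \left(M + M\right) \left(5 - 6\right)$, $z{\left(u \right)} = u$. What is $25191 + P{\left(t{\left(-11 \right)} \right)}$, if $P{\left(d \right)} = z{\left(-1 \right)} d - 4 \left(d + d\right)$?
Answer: $24993$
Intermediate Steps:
$t{\left(M \right)} = - 2 M$ ($t{\left(M \right)} = 2 M \left(-1\right) = - 2 M$)
$P{\left(d \right)} = - 9 d$ ($P{\left(d \right)} = - d - 4 \left(d + d\right) = - d - 4 \cdot 2 d = - d - 8 d = - 9 d$)
$25191 + P{\left(t{\left(-11 \right)} \right)} = 25191 - 9 \left(\left(-2\right) \left(-11\right)\right) = 25191 - 198 = 24993$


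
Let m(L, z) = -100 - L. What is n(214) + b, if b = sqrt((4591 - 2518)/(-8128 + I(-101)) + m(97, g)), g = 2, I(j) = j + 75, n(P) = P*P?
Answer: 45796 + I*sqrt(161913374)/906 ≈ 45796.0 + 14.045*I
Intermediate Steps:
n(P) = P**2
I(j) = 75 + j
b = I*sqrt(161913374)/906 (b = sqrt((4591 - 2518)/(-8128 + (75 - 101)) + (-100 - 1*97)) = sqrt(2073/(-8128 - 26) + (-100 - 97)) = sqrt(2073/(-8154) - 197) = sqrt(2073*(-1/8154) - 197) = sqrt(-691/2718 - 197) = sqrt(-536137/2718) = I*sqrt(161913374)/906 ≈ 14.045*I)
n(214) + b = 214**2 + I*sqrt(161913374)/906 = 45796 + I*sqrt(161913374)/906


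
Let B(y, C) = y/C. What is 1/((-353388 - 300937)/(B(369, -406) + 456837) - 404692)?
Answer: -185475453/75060697681426 ≈ -2.4710e-6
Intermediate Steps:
1/((-353388 - 300937)/(B(369, -406) + 456837) - 404692) = 1/((-353388 - 300937)/(369/(-406) + 456837) - 404692) = 1/(-654325/(369*(-1/406) + 456837) - 404692) = 1/(-654325/(-369/406 + 456837) - 404692) = 1/(-654325/185475453/406 - 404692) = 1/(-654325*406/185475453 - 404692) = 1/(-265655950/185475453 - 404692) = 1/(-75060697681426/185475453) = -185475453/75060697681426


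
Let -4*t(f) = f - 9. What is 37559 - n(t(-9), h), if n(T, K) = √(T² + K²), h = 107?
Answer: 37559 - √45877/2 ≈ 37452.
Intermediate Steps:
t(f) = 9/4 - f/4 (t(f) = -(f - 9)/4 = -(-9 + f)/4 = 9/4 - f/4)
n(T, K) = √(K² + T²)
37559 - n(t(-9), h) = 37559 - √(107² + (9/4 - ¼*(-9))²) = 37559 - √(11449 + (9/4 + 9/4)²) = 37559 - √(11449 + (9/2)²) = 37559 - √(11449 + 81/4) = 37559 - √(45877/4) = 37559 - √45877/2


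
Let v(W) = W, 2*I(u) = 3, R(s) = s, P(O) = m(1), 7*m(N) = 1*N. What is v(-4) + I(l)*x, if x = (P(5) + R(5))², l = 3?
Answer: 1748/49 ≈ 35.673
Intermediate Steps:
m(N) = N/7 (m(N) = (1*N)/7 = N/7)
P(O) = ⅐ (P(O) = (⅐)*1 = ⅐)
I(u) = 3/2 (I(u) = (½)*3 = 3/2)
x = 1296/49 (x = (⅐ + 5)² = (36/7)² = 1296/49 ≈ 26.449)
v(-4) + I(l)*x = -4 + (3/2)*(1296/49) = -4 + 1944/49 = 1748/49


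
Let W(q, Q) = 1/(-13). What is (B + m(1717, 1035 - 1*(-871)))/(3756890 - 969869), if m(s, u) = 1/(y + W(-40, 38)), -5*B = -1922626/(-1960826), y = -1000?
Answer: -4187252386/59207239145614455 ≈ -7.0722e-8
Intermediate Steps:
W(q, Q) = -1/13
B = -961313/4902065 (B = -(-1922626)/(5*(-1960826)) = -(-1922626)*(-1)/(5*1960826) = -⅕*961313/980413 = -961313/4902065 ≈ -0.19610)
m(s, u) = -13/13001 (m(s, u) = 1/(-1000 - 1/13) = 1/(-13001/13) = -13/13001)
(B + m(1717, 1035 - 1*(-871)))/(3756890 - 969869) = (-961313/4902065 - 13/13001)/(3756890 - 969869) = -12561757158/63731747065/2787021 = -12561757158/63731747065*1/2787021 = -4187252386/59207239145614455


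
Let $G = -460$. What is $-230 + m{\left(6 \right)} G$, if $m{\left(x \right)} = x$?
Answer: $-2990$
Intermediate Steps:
$-230 + m{\left(6 \right)} G = -230 + 6 \left(-460\right) = -230 - 2760 = -2990$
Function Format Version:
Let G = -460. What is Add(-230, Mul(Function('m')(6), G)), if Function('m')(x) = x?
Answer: -2990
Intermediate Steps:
Add(-230, Mul(Function('m')(6), G)) = Add(-230, Mul(6, -460)) = Add(-230, -2760) = -2990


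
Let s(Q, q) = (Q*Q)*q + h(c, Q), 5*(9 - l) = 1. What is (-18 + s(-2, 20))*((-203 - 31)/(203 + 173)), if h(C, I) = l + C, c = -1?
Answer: -40833/940 ≈ -43.439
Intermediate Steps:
l = 44/5 (l = 9 - ⅕*1 = 9 - ⅕ = 44/5 ≈ 8.8000)
h(C, I) = 44/5 + C
s(Q, q) = 39/5 + q*Q² (s(Q, q) = (Q*Q)*q + (44/5 - 1) = Q²*q + 39/5 = q*Q² + 39/5 = 39/5 + q*Q²)
(-18 + s(-2, 20))*((-203 - 31)/(203 + 173)) = (-18 + (39/5 + 20*(-2)²))*((-203 - 31)/(203 + 173)) = (-18 + (39/5 + 20*4))*(-234/376) = (-18 + (39/5 + 80))*(-234*1/376) = (-18 + 439/5)*(-117/188) = (349/5)*(-117/188) = -40833/940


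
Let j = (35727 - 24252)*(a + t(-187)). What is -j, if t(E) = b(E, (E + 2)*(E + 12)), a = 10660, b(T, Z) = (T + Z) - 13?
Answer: -491531625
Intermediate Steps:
b(T, Z) = -13 + T + Z
t(E) = -13 + E + (2 + E)*(12 + E) (t(E) = -13 + E + (E + 2)*(E + 12) = -13 + E + (2 + E)*(12 + E))
j = 491531625 (j = (35727 - 24252)*(10660 + (11 + (-187)**2 + 15*(-187))) = 11475*(10660 + (11 + 34969 - 2805)) = 11475*(10660 + 32175) = 11475*42835 = 491531625)
-j = -1*491531625 = -491531625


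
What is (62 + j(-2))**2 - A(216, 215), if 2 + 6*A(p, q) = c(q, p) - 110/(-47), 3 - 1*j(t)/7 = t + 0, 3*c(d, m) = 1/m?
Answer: 1719352609/182736 ≈ 9408.9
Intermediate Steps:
c(d, m) = 1/(3*m) (c(d, m) = (1/m)/3 = 1/(3*m))
j(t) = 21 - 7*t (j(t) = 21 - 7*(t + 0) = 21 - 7*t)
A(p, q) = 8/141 + 1/(18*p) (A(p, q) = -1/3 + (1/(3*p) - 110/(-47))/6 = -1/3 + (1/(3*p) - 110*(-1/47))/6 = -1/3 + (1/(3*p) + 110/47)/6 = -1/3 + (110/47 + 1/(3*p))/6 = -1/3 + (55/141 + 1/(18*p)) = 8/141 + 1/(18*p))
(62 + j(-2))**2 - A(216, 215) = (62 + (21 - 7*(-2)))**2 - (47 + 48*216)/(846*216) = (62 + (21 + 14))**2 - (47 + 10368)/(846*216) = (62 + 35)**2 - 10415/(846*216) = 97**2 - 1*10415/182736 = 9409 - 10415/182736 = 1719352609/182736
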